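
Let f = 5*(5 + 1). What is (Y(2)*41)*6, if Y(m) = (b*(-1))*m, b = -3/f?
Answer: 246/5 ≈ 49.200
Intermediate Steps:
f = 30 (f = 5*6 = 30)
b = -1/10 (b = -3/30 = -3*1/30 = -1/10 ≈ -0.10000)
Y(m) = m/10 (Y(m) = (-1/10*(-1))*m = m/10)
(Y(2)*41)*6 = (((1/10)*2)*41)*6 = ((1/5)*41)*6 = (41/5)*6 = 246/5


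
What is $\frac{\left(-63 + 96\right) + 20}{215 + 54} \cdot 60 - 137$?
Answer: $- \frac{33673}{269} \approx -125.18$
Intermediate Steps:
$\frac{\left(-63 + 96\right) + 20}{215 + 54} \cdot 60 - 137 = \frac{33 + 20}{269} \cdot 60 - 137 = 53 \cdot \frac{1}{269} \cdot 60 - 137 = \frac{53}{269} \cdot 60 - 137 = \frac{3180}{269} - 137 = - \frac{33673}{269}$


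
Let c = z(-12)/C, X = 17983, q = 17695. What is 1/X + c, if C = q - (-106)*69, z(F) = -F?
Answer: 240805/449736847 ≈ 0.00053544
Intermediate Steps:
C = 25009 (C = 17695 - (-106)*69 = 17695 - 1*(-7314) = 17695 + 7314 = 25009)
c = 12/25009 (c = -1*(-12)/25009 = 12*(1/25009) = 12/25009 ≈ 0.00047983)
1/X + c = 1/17983 + 12/25009 = 240805/449736847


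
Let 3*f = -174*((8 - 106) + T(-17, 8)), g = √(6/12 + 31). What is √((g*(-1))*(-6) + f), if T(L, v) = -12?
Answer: √(6380 + 9*√14) ≈ 80.085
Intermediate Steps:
g = 3*√14/2 (g = √(6*(1/12) + 31) = √(½ + 31) = √(63/2) = 3*√14/2 ≈ 5.6125)
f = 6380 (f = (-174*((8 - 106) - 12))/3 = (-174*(-98 - 12))/3 = (-174*(-110))/3 = (⅓)*19140 = 6380)
√((g*(-1))*(-6) + f) = √(((3*√14/2)*(-1))*(-6) + 6380) = √(-3*√14/2*(-6) + 6380) = √(9*√14 + 6380) = √(6380 + 9*√14)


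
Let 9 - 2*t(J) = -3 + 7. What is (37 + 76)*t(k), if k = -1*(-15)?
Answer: 565/2 ≈ 282.50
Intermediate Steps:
k = 15
t(J) = 5/2 (t(J) = 9/2 - (-3 + 7)/2 = 9/2 - 1/2*4 = 9/2 - 2 = 5/2)
(37 + 76)*t(k) = (37 + 76)*(5/2) = 113*(5/2) = 565/2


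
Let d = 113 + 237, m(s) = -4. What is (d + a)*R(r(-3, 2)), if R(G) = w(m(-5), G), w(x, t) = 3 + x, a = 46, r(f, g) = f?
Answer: -396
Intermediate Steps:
d = 350
R(G) = -1 (R(G) = 3 - 4 = -1)
(d + a)*R(r(-3, 2)) = (350 + 46)*(-1) = 396*(-1) = -396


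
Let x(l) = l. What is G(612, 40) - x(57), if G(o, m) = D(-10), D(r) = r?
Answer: -67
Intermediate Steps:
G(o, m) = -10
G(612, 40) - x(57) = -10 - 1*57 = -10 - 57 = -67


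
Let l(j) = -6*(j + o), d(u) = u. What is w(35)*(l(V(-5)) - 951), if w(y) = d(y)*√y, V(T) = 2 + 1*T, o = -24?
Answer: -27615*√35 ≈ -1.6337e+5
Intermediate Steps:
V(T) = 2 + T
l(j) = 144 - 6*j (l(j) = -6*(j - 24) = -6*(-24 + j) = 144 - 6*j)
w(y) = y^(3/2) (w(y) = y*√y = y^(3/2))
w(35)*(l(V(-5)) - 951) = 35^(3/2)*((144 - 6*(2 - 5)) - 951) = (35*√35)*((144 - 6*(-3)) - 951) = (35*√35)*((144 + 18) - 951) = (35*√35)*(162 - 951) = (35*√35)*(-789) = -27615*√35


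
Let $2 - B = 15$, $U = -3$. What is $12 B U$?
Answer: $468$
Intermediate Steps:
$B = -13$ ($B = 2 - 15 = -13$)
$12 B U = 12 \left(-13\right) \left(-3\right) = \left(-156\right) \left(-3\right) = 468$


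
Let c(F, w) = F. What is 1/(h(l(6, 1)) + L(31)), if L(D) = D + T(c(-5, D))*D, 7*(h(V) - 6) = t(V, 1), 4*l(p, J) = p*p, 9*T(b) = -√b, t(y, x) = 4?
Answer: 149121/5838134 + 13671*I*√5/5838134 ≈ 0.025543 + 0.0052361*I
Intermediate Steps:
T(b) = -√b/9 (T(b) = (-√b)/9 = -√b/9)
l(p, J) = p²/4 (l(p, J) = (p*p)/4 = p²/4)
h(V) = 46/7 (h(V) = 6 + (⅐)*4 = 6 + 4/7 = 46/7)
L(D) = D - I*D*√5/9 (L(D) = D + (-I*√5/9)*D = D - I*D*√5/9)
1/(h(l(6, 1)) + L(31)) = 1/(46/7 + (⅑)*31*(9 - I*√5)) = 1/(46/7 + (31 - 31*I*√5/9)) = 1/(263/7 - 31*I*√5/9)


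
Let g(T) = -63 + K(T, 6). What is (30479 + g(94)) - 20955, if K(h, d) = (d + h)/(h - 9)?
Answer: 160857/17 ≈ 9462.2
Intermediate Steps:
K(h, d) = (d + h)/(-9 + h)
g(T) = -63 + (6 + T)/(-9 + T)
(30479 + g(94)) - 20955 = (30479 + (573 - 62*94)/(-9 + 94)) - 20955 = (30479 + (573 - 5828)/85) - 20955 = (30479 + (1/85)*(-5255)) - 20955 = (30479 - 1051/17) - 20955 = 517092/17 - 20955 = 160857/17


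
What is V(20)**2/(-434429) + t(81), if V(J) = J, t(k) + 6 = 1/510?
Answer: -1329122311/221558790 ≈ -5.9990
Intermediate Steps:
t(k) = -3059/510 (t(k) = -6 + 1/510 = -3059/510)
V(20)**2/(-434429) + t(81) = 20**2/(-434429) - 3059/510 = 400*(-1/434429) - 3059/510 = -400/434429 - 3059/510 = -1329122311/221558790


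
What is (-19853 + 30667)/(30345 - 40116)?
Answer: -10814/9771 ≈ -1.1067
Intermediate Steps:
(-19853 + 30667)/(30345 - 40116) = 10814/(-9771) = 10814*(-1/9771) = -10814/9771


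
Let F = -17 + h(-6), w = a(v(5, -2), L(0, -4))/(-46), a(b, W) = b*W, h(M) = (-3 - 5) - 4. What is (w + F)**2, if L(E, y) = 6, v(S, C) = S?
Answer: 465124/529 ≈ 879.25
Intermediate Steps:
h(M) = -12 (h(M) = -8 - 4 = -12)
a(b, W) = W*b
w = -15/23 (w = (6*5)/(-46) = 30*(-1/46) = -15/23 ≈ -0.65217)
F = -29 (F = -17 - 12 = -29)
(w + F)**2 = (-15/23 - 29)**2 = (-682/23)**2 = 465124/529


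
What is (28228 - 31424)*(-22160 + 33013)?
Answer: -34686188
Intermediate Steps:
(28228 - 31424)*(-22160 + 33013) = -3196*10853 = -34686188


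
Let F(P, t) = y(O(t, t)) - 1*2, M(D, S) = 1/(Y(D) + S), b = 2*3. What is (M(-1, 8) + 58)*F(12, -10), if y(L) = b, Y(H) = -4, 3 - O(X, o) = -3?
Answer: 233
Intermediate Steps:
O(X, o) = 6 (O(X, o) = 3 - 1*(-3) = 3 + 3 = 6)
b = 6
y(L) = 6
M(D, S) = 1/(-4 + S)
F(P, t) = 4 (F(P, t) = 6 - 1*2 = 6 - 2 = 4)
(M(-1, 8) + 58)*F(12, -10) = (1/(-4 + 8) + 58)*4 = (1/4 + 58)*4 = (¼ + 58)*4 = (233/4)*4 = 233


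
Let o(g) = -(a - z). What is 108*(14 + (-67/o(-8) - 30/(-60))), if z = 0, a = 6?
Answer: 2772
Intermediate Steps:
o(g) = -6 (o(g) = -(6 - 1*0) = -(6 + 0) = -1*6 = -6)
108*(14 + (-67/o(-8) - 30/(-60))) = 108*(14 + (-67/(-6) - 30/(-60))) = 108*(14 + (-67*(-⅙) - 30*(-1/60))) = 108*(14 + (67/6 + ½)) = 108*(14 + 35/3) = 108*(77/3) = 2772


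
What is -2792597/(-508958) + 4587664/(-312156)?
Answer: -365800596245/39718573362 ≈ -9.2098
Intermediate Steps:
-2792597/(-508958) + 4587664/(-312156) = -2792597*(-1/508958) + 4587664*(-1/312156) = 2792597/508958 - 1146916/78039 = -365800596245/39718573362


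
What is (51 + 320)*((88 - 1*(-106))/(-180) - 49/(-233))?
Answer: -6748861/20970 ≈ -321.83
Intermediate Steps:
(51 + 320)*((88 - 1*(-106))/(-180) - 49/(-233)) = 371*((88 + 106)*(-1/180) - 49*(-1/233)) = 371*(194*(-1/180) + 49/233) = 371*(-97/90 + 49/233) = 371*(-18191/20970) = -6748861/20970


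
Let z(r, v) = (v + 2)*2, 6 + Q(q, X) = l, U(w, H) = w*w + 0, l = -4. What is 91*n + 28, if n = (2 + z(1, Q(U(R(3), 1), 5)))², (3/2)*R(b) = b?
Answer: 17864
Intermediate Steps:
R(b) = 2*b/3
U(w, H) = w² (U(w, H) = w² + 0 = w²)
Q(q, X) = -10 (Q(q, X) = -6 - 4 = -10)
z(r, v) = 4 + 2*v (z(r, v) = (2 + v)*2 = 4 + 2*v)
n = 196 (n = (2 + (4 + 2*(-10)))² = (2 + (4 - 20))² = (2 - 16)² = (-14)² = 196)
91*n + 28 = 91*196 + 28 = 17836 + 28 = 17864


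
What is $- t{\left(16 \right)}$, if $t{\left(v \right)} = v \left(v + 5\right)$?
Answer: $-336$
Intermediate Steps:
$t{\left(v \right)} = v \left(5 + v\right)$
$- t{\left(16 \right)} = - 16 \left(5 + 16\right) = - 16 \cdot 21 = \left(-1\right) 336 = -336$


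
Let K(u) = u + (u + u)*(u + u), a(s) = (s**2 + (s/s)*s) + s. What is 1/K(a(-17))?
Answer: 1/260355 ≈ 3.8409e-6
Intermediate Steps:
a(s) = s**2 + 2*s (a(s) = (s**2 + 1*s) + s = (s**2 + s) + s = (s + s**2) + s = s**2 + 2*s)
K(u) = u + 4*u**2 (K(u) = u + (2*u)*(2*u) = u + 4*u**2)
1/K(a(-17)) = 1/((-17*(2 - 17))*(1 + 4*(-17*(2 - 17)))) = 1/((-17*(-15))*(1 + 4*(-17*(-15)))) = 1/(255*(1 + 4*255)) = 1/(255*(1 + 1020)) = 1/(255*1021) = 1/260355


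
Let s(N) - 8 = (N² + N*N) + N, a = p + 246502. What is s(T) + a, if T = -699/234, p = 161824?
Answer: 621098615/1521 ≈ 4.0835e+5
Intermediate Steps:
a = 408326 (a = 161824 + 246502 = 408326)
T = -233/78 (T = -699*1/234 = -233/78 ≈ -2.9872)
s(N) = 8 + N + 2*N² (s(N) = 8 + ((N² + N*N) + N) = 8 + ((N² + N²) + N) = 8 + (2*N² + N) = 8 + (N + 2*N²) = 8 + N + 2*N²)
s(T) + a = (8 - 233/78 + 2*(-233/78)²) + 408326 = (8 - 233/78 + 2*(54289/6084)) + 408326 = (8 - 233/78 + 54289/3042) + 408326 = 34769/1521 + 408326 = 621098615/1521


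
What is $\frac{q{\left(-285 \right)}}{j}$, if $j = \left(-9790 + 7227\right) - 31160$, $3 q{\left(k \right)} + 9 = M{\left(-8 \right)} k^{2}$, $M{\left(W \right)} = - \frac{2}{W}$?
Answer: $- \frac{3007}{14988} \approx -0.20063$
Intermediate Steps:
$q{\left(k \right)} = -3 + \frac{k^{2}}{12}$ ($q{\left(k \right)} = -3 + \frac{- \frac{2}{-8} k^{2}}{3} = -3 + \frac{\left(-2\right) \left(- \frac{1}{8}\right) k^{2}}{3} = -3 + \frac{\frac{1}{4} k^{2}}{3} = -3 + \frac{k^{2}}{12}$)
$j = -33723$ ($j = -2563 - 31160 = -33723$)
$\frac{q{\left(-285 \right)}}{j} = \frac{-3 + \frac{\left(-285\right)^{2}}{12}}{-33723} = \left(-3 + \frac{1}{12} \cdot 81225\right) \left(- \frac{1}{33723}\right) = \left(-3 + \frac{27075}{4}\right) \left(- \frac{1}{33723}\right) = \frac{27063}{4} \left(- \frac{1}{33723}\right) = - \frac{3007}{14988}$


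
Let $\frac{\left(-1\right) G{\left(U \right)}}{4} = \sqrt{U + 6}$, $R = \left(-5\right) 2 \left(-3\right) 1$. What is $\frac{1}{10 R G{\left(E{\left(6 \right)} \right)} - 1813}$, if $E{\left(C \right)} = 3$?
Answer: $- \frac{1}{5413} \approx -0.00018474$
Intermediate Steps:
$R = 30$ ($R = \left(-10\right) \left(-3\right) 1 = 30 \cdot 1 = 30$)
$G{\left(U \right)} = - 4 \sqrt{6 + U}$ ($G{\left(U \right)} = - 4 \sqrt{U + 6} = - 4 \sqrt{6 + U}$)
$\frac{1}{10 R G{\left(E{\left(6 \right)} \right)} - 1813} = \frac{1}{10 \cdot 30 \left(- 4 \sqrt{6 + 3}\right) - 1813} = \frac{1}{300 \left(- 4 \sqrt{9}\right) - 1813} = \frac{1}{300 \left(\left(-4\right) 3\right) - 1813} = \frac{1}{300 \left(-12\right) - 1813} = \frac{1}{-3600 - 1813} = \frac{1}{-5413} = - \frac{1}{5413}$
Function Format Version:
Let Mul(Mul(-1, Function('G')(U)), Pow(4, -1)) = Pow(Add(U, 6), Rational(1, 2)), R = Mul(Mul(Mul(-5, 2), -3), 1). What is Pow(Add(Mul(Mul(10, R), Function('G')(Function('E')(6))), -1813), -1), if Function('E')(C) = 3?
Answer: Rational(-1, 5413) ≈ -0.00018474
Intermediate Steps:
R = 30 (R = Mul(Mul(-10, -3), 1) = Mul(30, 1) = 30)
Function('G')(U) = Mul(-4, Pow(Add(6, U), Rational(1, 2))) (Function('G')(U) = Mul(-4, Pow(Add(U, 6), Rational(1, 2))) = Mul(-4, Pow(Add(6, U), Rational(1, 2))))
Pow(Add(Mul(Mul(10, R), Function('G')(Function('E')(6))), -1813), -1) = Pow(Add(Mul(Mul(10, 30), Mul(-4, Pow(Add(6, 3), Rational(1, 2)))), -1813), -1) = Pow(Add(Mul(300, Mul(-4, Pow(9, Rational(1, 2)))), -1813), -1) = Pow(Add(Mul(300, Mul(-4, 3)), -1813), -1) = Pow(Add(Mul(300, -12), -1813), -1) = Pow(Add(-3600, -1813), -1) = Pow(-5413, -1) = Rational(-1, 5413)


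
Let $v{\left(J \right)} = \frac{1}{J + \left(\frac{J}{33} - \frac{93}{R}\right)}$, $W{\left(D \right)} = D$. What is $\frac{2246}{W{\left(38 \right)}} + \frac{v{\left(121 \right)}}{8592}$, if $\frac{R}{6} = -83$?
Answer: $\frac{99989073649}{1691711816} \approx 59.105$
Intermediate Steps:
$R = -498$ ($R = 6 \left(-83\right) = -498$)
$v{\left(J \right)} = \frac{1}{\frac{31}{166} + \frac{34 J}{33}}$ ($v{\left(J \right)} = \frac{1}{J + \left(\frac{J}{33} - \frac{93}{-498}\right)} = \frac{1}{J + \left(J \frac{1}{33} - - \frac{31}{166}\right)} = \frac{1}{J + \left(\frac{J}{33} + \frac{31}{166}\right)} = \frac{1}{J + \left(\frac{31}{166} + \frac{J}{33}\right)} = \frac{1}{\frac{31}{166} + \frac{34 J}{33}}$)
$\frac{2246}{W{\left(38 \right)}} + \frac{v{\left(121 \right)}}{8592} = \frac{2246}{38} + \frac{5478 \frac{1}{1023 + 5644 \cdot 121}}{8592} = 2246 \cdot \frac{1}{38} + \frac{5478}{1023 + 682924} \cdot \frac{1}{8592} = \frac{1123}{19} + \frac{5478}{683947} \cdot \frac{1}{8592} = \frac{1123}{19} + 5478 \cdot \frac{1}{683947} \cdot \frac{1}{8592} = \frac{1123}{19} + \frac{498}{62177} \cdot \frac{1}{8592} = \frac{1123}{19} + \frac{83}{89037464} = \frac{99989073649}{1691711816}$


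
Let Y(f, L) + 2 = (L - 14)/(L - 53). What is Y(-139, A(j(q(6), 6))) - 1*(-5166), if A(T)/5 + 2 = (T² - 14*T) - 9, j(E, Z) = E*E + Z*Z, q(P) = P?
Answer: 35762473/6924 ≈ 5165.0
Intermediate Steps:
j(E, Z) = E² + Z²
A(T) = -55 - 70*T + 5*T² (A(T) = -10 + 5*((T² - 14*T) - 9) = -10 + 5*(-9 + T² - 14*T) = -10 + (-45 - 70*T + 5*T²) = -55 - 70*T + 5*T²)
Y(f, L) = -2 + (-14 + L)/(-53 + L) (Y(f, L) = -2 + (L - 14)/(L - 53) = -2 + (-14 + L)/(-53 + L))
Y(-139, A(j(q(6), 6))) - 1*(-5166) = (92 - (-55 - 70*(6² + 6²) + 5*(6² + 6²)²))/(-53 + (-55 - 70*(6² + 6²) + 5*(6² + 6²)²)) - 1*(-5166) = (92 - (-55 - 70*(36 + 36) + 5*(36 + 36)²))/(-53 + (-55 - 70*(36 + 36) + 5*(36 + 36)²)) + 5166 = (92 - (-55 - 70*72 + 5*72²))/(-53 + (-55 - 70*72 + 5*72²)) + 5166 = (92 - (-55 - 5040 + 5*5184))/(-53 + (-55 - 5040 + 5*5184)) + 5166 = (92 - (-55 - 5040 + 25920))/(-53 + (-55 - 5040 + 25920)) + 5166 = (92 - 1*20825)/(-53 + 20825) + 5166 = (92 - 20825)/20772 + 5166 = (1/20772)*(-20733) + 5166 = -6911/6924 + 5166 = 35762473/6924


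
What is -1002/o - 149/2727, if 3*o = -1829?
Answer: 7924841/4987683 ≈ 1.5889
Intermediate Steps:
o = -1829/3 (o = (⅓)*(-1829) = -1829/3 ≈ -609.67)
-1002/o - 149/2727 = -1002/(-1829/3) - 149/2727 = -1002*(-3/1829) - 149*1/2727 = 3006/1829 - 149/2727 = 7924841/4987683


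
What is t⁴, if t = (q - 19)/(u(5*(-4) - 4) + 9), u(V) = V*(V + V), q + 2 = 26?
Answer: 625/1816891022241 ≈ 3.4399e-10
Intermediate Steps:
q = 24 (q = -2 + 26 = 24)
u(V) = 2*V² (u(V) = V*(2*V) = 2*V²)
t = 5/1161 (t = (24 - 19)/(2*(5*(-4) - 4)² + 9) = 5/(2*(-20 - 4)² + 9) = 5/(2*(-24)² + 9) = 5/(2*576 + 9) = 5/(1152 + 9) = 5/1161 ≈ 0.0043066)
t⁴ = (5/1161)⁴ = 625/1816891022241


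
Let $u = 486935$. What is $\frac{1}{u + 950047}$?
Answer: $\frac{1}{1436982} \approx 6.959 \cdot 10^{-7}$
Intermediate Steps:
$\frac{1}{u + 950047} = \frac{1}{486935 + 950047} = \frac{1}{1436982}$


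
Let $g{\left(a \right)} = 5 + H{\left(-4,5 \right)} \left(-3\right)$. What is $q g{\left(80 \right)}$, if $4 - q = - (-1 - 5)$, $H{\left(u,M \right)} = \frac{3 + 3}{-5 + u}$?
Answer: $-14$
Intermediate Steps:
$H{\left(u,M \right)} = \frac{6}{-5 + u}$
$g{\left(a \right)} = 7$ ($g{\left(a \right)} = 5 + \frac{6}{-5 - 4} \left(-3\right) = 5 + \frac{6}{-9} \left(-3\right) = 5 + 6 \left(- \frac{1}{9}\right) \left(-3\right) = 5 - -2 = 5 + 2 = 7$)
$q = -2$ ($q = 4 - - (-1 - 5) = 4 - \left(-1\right) \left(-6\right) = 4 - 6 = -2$)
$q g{\left(80 \right)} = \left(-2\right) 7 = -14$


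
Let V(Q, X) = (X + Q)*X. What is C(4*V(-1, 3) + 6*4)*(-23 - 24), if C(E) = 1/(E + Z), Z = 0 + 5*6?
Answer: -47/78 ≈ -0.60256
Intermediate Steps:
V(Q, X) = X*(Q + X) (V(Q, X) = (Q + X)*X = X*(Q + X))
Z = 30 (Z = 0 + 30 = 30)
C(E) = 1/(30 + E) (C(E) = 1/(E + 30) = 1/(30 + E))
C(4*V(-1, 3) + 6*4)*(-23 - 24) = (-23 - 24)/(30 + (4*(3*(-1 + 3)) + 6*4)) = -47/(30 + (4*(3*2) + 24)) = -47/(30 + (4*6 + 24)) = -47/(30 + (24 + 24)) = -47/(30 + 48) = -47/78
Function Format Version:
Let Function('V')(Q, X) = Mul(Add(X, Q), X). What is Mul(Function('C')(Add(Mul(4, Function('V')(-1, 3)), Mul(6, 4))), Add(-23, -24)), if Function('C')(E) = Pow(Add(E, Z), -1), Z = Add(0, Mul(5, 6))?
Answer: Rational(-47, 78) ≈ -0.60256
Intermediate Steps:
Function('V')(Q, X) = Mul(X, Add(Q, X)) (Function('V')(Q, X) = Mul(Add(Q, X), X) = Mul(X, Add(Q, X)))
Z = 30 (Z = Add(0, 30) = 30)
Function('C')(E) = Pow(Add(30, E), -1) (Function('C')(E) = Pow(Add(E, 30), -1) = Pow(Add(30, E), -1))
Mul(Function('C')(Add(Mul(4, Function('V')(-1, 3)), Mul(6, 4))), Add(-23, -24)) = Mul(Pow(Add(30, Add(Mul(4, Mul(3, Add(-1, 3))), Mul(6, 4))), -1), Add(-23, -24)) = Mul(Pow(Add(30, Add(Mul(4, Mul(3, 2)), 24)), -1), -47) = Mul(Pow(Add(30, Add(Mul(4, 6), 24)), -1), -47) = Mul(Pow(Add(30, Add(24, 24)), -1), -47) = Mul(Pow(Add(30, 48), -1), -47) = Mul(Pow(78, -1), -47) = Mul(Rational(1, 78), -47) = Rational(-47, 78)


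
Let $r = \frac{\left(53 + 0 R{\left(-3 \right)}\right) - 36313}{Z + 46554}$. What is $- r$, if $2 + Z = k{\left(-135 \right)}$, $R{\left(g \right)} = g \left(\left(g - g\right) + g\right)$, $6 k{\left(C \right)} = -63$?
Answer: $\frac{72520}{93083} \approx 0.77909$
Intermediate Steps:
$k{\left(C \right)} = - \frac{21}{2}$ ($k{\left(C \right)} = \frac{1}{6} \left(-63\right) = - \frac{21}{2}$)
$R{\left(g \right)} = g^{2}$ ($R{\left(g \right)} = g \left(0 + g\right) = g g = g^{2}$)
$Z = - \frac{25}{2}$ ($Z = -2 - \frac{21}{2} = - \frac{25}{2} \approx -12.5$)
$r = - \frac{72520}{93083}$ ($r = \frac{\left(53 + 0 \left(-3\right)^{2}\right) - 36313}{- \frac{25}{2} + 46554} = \frac{\left(53 + 0 \cdot 9\right) - 36313}{\frac{93083}{2}} = \left(\left(53 + 0\right) - 36313\right) \frac{2}{93083} = \left(53 - 36313\right) \frac{2}{93083} = \left(-36260\right) \frac{2}{93083} = - \frac{72520}{93083} \approx -0.77909$)
$- r = \left(-1\right) \left(- \frac{72520}{93083}\right) = \frac{72520}{93083}$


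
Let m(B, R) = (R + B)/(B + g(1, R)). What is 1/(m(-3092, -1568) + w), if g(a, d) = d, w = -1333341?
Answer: -1/1333340 ≈ -7.5000e-7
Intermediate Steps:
m(B, R) = 1 (m(B, R) = (R + B)/(B + R) = (B + R)/(B + R) = 1)
1/(m(-3092, -1568) + w) = 1/(1 - 1333341) = 1/(-1333340) = -1/1333340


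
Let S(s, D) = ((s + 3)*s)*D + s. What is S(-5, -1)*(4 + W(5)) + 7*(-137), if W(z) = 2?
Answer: -1049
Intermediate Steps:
S(s, D) = s + D*s*(3 + s) (S(s, D) = ((3 + s)*s)*D + s = (s*(3 + s))*D + s = D*s*(3 + s) + s = s + D*s*(3 + s))
S(-5, -1)*(4 + W(5)) + 7*(-137) = (-5*(1 + 3*(-1) - 1*(-5)))*(4 + 2) + 7*(-137) = -5*(1 - 3 + 5)*6 - 959 = -5*3*6 - 959 = -15*6 - 959 = -90 - 959 = -1049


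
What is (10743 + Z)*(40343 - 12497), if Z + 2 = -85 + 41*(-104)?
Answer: 177991632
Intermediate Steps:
Z = -4351 (Z = -2 + (-85 + 41*(-104)) = -2 + (-85 - 4264) = -2 - 4349 = -4351)
(10743 + Z)*(40343 - 12497) = (10743 - 4351)*(40343 - 12497) = 6392*27846 = 177991632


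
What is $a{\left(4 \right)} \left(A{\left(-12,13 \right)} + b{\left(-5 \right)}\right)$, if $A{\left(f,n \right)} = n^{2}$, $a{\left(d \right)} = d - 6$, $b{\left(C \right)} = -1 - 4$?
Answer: $-328$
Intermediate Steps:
$b{\left(C \right)} = -5$
$a{\left(d \right)} = -6 + d$
$a{\left(4 \right)} \left(A{\left(-12,13 \right)} + b{\left(-5 \right)}\right) = \left(-6 + 4\right) \left(13^{2} - 5\right) = - 2 \left(169 - 5\right) = \left(-2\right) 164 = -328$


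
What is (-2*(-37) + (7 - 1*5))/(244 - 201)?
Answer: 76/43 ≈ 1.7674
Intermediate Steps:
(-2*(-37) + (7 - 1*5))/(244 - 201) = (74 + (7 - 5))/43 = (74 + 2)*(1/43) = 76*(1/43) = 76/43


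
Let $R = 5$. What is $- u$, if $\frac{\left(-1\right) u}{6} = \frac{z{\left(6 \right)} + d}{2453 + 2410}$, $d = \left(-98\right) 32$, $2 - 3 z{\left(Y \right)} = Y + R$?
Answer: $- \frac{6278}{1621} \approx -3.8729$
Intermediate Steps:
$z{\left(Y \right)} = -1 - \frac{Y}{3}$ ($z{\left(Y \right)} = \frac{2}{3} - \frac{Y + 5}{3} = \frac{2}{3} - \frac{5 + Y}{3} = \frac{2}{3} - \left(\frac{5}{3} + \frac{Y}{3}\right) = -1 - \frac{Y}{3}$)
$d = -3136$
$u = \frac{6278}{1621}$ ($u = - 6 \frac{\left(-1 - 2\right) - 3136}{2453 + 2410} = - 6 \frac{\left(-1 - 2\right) - 3136}{4863} = - 6 \left(-3 - 3136\right) \frac{1}{4863} = - 6 \left(\left(-3139\right) \frac{1}{4863}\right) = \left(-6\right) \left(- \frac{3139}{4863}\right) = \frac{6278}{1621} \approx 3.8729$)
$- u = \left(-1\right) \frac{6278}{1621} = - \frac{6278}{1621}$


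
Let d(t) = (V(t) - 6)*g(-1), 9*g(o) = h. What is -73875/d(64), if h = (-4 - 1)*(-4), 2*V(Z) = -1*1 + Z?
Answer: -44325/34 ≈ -1303.7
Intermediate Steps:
V(Z) = -1/2 + Z/2 (V(Z) = (-1*1 + Z)/2 = (-1 + Z)/2 = -1/2 + Z/2)
h = 20 (h = -5*(-4) = 20)
g(o) = 20/9 (g(o) = (1/9)*20 = 20/9)
d(t) = -130/9 + 10*t/9 (d(t) = ((-1/2 + t/2) - 6)*(20/9) = (-13/2 + t/2)*(20/9) = -130/9 + 10*t/9)
-73875/d(64) = -73875/(-130/9 + (10/9)*64) = -73875/(-130/9 + 640/9) = -73875/170/3 = -73875*3/170 = -44325/34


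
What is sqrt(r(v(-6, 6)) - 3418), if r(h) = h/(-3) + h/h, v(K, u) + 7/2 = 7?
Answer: I*sqrt(123054)/6 ≈ 58.465*I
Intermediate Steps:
v(K, u) = 7/2 (v(K, u) = -7/2 + 7 = 7/2)
r(h) = 1 - h/3 (r(h) = h*(-1/3) + 1 = -h/3 + 1 = 1 - h/3)
sqrt(r(v(-6, 6)) - 3418) = sqrt((1 - 1/3*7/2) - 3418) = sqrt((1 - 7/6) - 3418) = sqrt(-1/6 - 3418) = sqrt(-20509/6) = I*sqrt(123054)/6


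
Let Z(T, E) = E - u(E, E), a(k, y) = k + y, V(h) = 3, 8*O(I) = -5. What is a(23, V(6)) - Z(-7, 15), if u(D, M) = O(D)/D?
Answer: 263/24 ≈ 10.958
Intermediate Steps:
O(I) = -5/8 (O(I) = (1/8)*(-5) = -5/8)
u(D, M) = -5/(8*D)
Z(T, E) = E + 5/(8*E) (Z(T, E) = E - (-5)/(8*E) = E + 5/(8*E))
a(23, V(6)) - Z(-7, 15) = (23 + 3) - (15 + (5/8)/15) = 26 - (15 + (5/8)*(1/15)) = 26 - (15 + 1/24) = 26 - 1*361/24 = 26 - 361/24 = 263/24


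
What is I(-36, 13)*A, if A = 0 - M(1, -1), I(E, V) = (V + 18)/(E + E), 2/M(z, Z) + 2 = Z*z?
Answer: -31/108 ≈ -0.28704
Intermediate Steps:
M(z, Z) = 2/(-2 + Z*z)
I(E, V) = (18 + V)/(2*E) (I(E, V) = (18 + V)/((2*E)) = (18 + V)*(1/(2*E)) = (18 + V)/(2*E))
A = 2/3 (A = 0 - 2/(-2 - 1*1) = 0 - 2/(-2 - 1) = 0 - 2/(-3) = 0 - 2*(-1)/3 = 0 - 1*(-2/3) = 0 + 2/3 = 2/3 ≈ 0.66667)
I(-36, 13)*A = ((1/2)*(18 + 13)/(-36))*(2/3) = ((1/2)*(-1/36)*31)*(2/3) = -31/72*2/3 = -31/108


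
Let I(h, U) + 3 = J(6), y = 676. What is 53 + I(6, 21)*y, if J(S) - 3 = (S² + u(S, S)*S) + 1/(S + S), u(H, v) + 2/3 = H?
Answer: 138232/3 ≈ 46077.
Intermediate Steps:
u(H, v) = -⅔ + H
J(S) = 3 + S² + 1/(2*S) + S*(-⅔ + S) (J(S) = 3 + ((S² + (-⅔ + S)*S) + 1/(S + S)) = 3 + ((S² + S*(-⅔ + S)) + 1/(2*S)) = 3 + (S² + 1/(2*S) + S*(-⅔ + S)) = 3 + S² + 1/(2*S) + S*(-⅔ + S))
I(h, U) = 817/12 (I(h, U) = -3 + (3 + (½)/6 + 2*6² - ⅔*6) = -3 + (3 + (½)*(⅙) + 2*36 - 4) = -3 + (3 + 1/12 + 72 - 4) = -3 + 853/12 = 817/12)
53 + I(6, 21)*y = 53 + (817/12)*676 = 53 + 138073/3 = 138232/3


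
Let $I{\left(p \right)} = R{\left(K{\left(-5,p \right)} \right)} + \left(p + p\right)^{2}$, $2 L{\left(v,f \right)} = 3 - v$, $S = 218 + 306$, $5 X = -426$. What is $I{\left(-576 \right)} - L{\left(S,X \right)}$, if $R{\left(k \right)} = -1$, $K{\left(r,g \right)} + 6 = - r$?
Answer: $\frac{2654727}{2} \approx 1.3274 \cdot 10^{6}$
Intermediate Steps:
$X = - \frac{426}{5}$ ($X = \frac{1}{5} \left(-426\right) = - \frac{426}{5} \approx -85.2$)
$K{\left(r,g \right)} = -6 - r$
$S = 524$
$L{\left(v,f \right)} = \frac{3}{2} - \frac{v}{2}$ ($L{\left(v,f \right)} = \frac{3 - v}{2} = \frac{3}{2} - \frac{v}{2}$)
$I{\left(p \right)} = -1 + 4 p^{2}$ ($I{\left(p \right)} = -1 + \left(p + p\right)^{2} = -1 + \left(2 p\right)^{2} = -1 + 4 p^{2}$)
$I{\left(-576 \right)} - L{\left(S,X \right)} = \left(-1 + 4 \left(-576\right)^{2}\right) - \left(\frac{3}{2} - 262\right) = \left(-1 + 4 \cdot 331776\right) - \left(\frac{3}{2} - 262\right) = \left(-1 + 1327104\right) - - \frac{521}{2} = 1327103 + \frac{521}{2} = \frac{2654727}{2}$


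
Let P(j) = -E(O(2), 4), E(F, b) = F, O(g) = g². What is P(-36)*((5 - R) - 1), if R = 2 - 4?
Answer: -24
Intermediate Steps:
R = -2
P(j) = -4 (P(j) = -1*2² = -1*4 = -4)
P(-36)*((5 - R) - 1) = -4*((5 - 1*(-2)) - 1) = -4*((5 + 2) - 1) = -4*(7 - 1) = -4*6 = -24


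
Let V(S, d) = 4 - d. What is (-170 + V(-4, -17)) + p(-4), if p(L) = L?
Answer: -153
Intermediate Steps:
(-170 + V(-4, -17)) + p(-4) = (-170 + (4 - 1*(-17))) - 4 = (-170 + (4 + 17)) - 4 = (-170 + 21) - 4 = -149 - 4 = -153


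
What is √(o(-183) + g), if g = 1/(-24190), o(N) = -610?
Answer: I*√356945245190/24190 ≈ 24.698*I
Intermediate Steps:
g = -1/24190 ≈ -4.1339e-5
√(o(-183) + g) = √(-610 - 1/24190) = √(-14755901/24190) = I*√356945245190/24190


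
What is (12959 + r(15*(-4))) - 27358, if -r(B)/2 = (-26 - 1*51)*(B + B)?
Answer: -32879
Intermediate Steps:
r(B) = 308*B (r(B) = -2*(-26 - 1*51)*(B + B) = -2*(-26 - 51)*2*B = -(-154)*2*B = -(-308)*B = 308*B)
(12959 + r(15*(-4))) - 27358 = (12959 + 308*(15*(-4))) - 27358 = (12959 + 308*(-60)) - 27358 = (12959 - 18480) - 27358 = -5521 - 27358 = -32879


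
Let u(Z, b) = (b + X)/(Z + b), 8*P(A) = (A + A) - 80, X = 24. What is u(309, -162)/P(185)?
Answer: -184/7105 ≈ -0.025897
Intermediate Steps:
P(A) = -10 + A/4 (P(A) = ((A + A) - 80)/8 = (2*A - 80)/8 = (-80 + 2*A)/8 = -10 + A/4)
u(Z, b) = (24 + b)/(Z + b) (u(Z, b) = (b + 24)/(Z + b) = (24 + b)/(Z + b))
u(309, -162)/P(185) = ((24 - 162)/(309 - 162))/(-10 + (¼)*185) = (-138/147)/(-10 + 185/4) = ((1/147)*(-138))/(145/4) = -46/49*4/145 = -184/7105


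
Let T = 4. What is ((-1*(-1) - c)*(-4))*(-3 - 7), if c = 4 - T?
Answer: 40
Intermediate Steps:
c = 0 (c = 4 - 1*4 = 4 - 4 = 0)
((-1*(-1) - c)*(-4))*(-3 - 7) = ((-1*(-1) - 1*0)*(-4))*(-3 - 7) = ((1 + 0)*(-4))*(-10) = (1*(-4))*(-10) = -4*(-10) = 40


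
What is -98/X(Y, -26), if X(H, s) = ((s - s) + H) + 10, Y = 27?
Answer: -98/37 ≈ -2.6486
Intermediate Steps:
X(H, s) = 10 + H (X(H, s) = (0 + H) + 10 = H + 10 = 10 + H)
-98/X(Y, -26) = -98/(10 + 27) = -98/37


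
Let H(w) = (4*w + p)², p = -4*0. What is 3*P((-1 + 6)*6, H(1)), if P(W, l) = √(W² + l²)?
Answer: 102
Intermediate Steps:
p = 0
H(w) = 16*w² (H(w) = (4*w + 0)² = (4*w)² = 16*w²)
3*P((-1 + 6)*6, H(1)) = 3*√(((-1 + 6)*6)² + (16*1²)²) = 3*√((5*6)² + (16*1)²) = 3*√(30² + 16²) = 3*√(900 + 256) = 3*√1156 = 3*34 = 102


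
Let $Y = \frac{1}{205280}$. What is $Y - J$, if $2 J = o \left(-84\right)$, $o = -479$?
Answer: $- \frac{4129823039}{205280} \approx -20118.0$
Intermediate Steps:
$J = 20118$ ($J = \frac{\left(-479\right) \left(-84\right)}{2} = \frac{1}{2} \cdot 40236 = 20118$)
$Y = \frac{1}{205280} \approx 4.8714 \cdot 10^{-6}$
$Y - J = \frac{1}{205280} - 20118 = - \frac{4129823039}{205280}$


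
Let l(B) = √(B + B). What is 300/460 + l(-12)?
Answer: 15/23 + 2*I*√6 ≈ 0.65217 + 4.899*I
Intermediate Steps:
l(B) = √2*√B (l(B) = √(2*B) = √2*√B)
300/460 + l(-12) = 300/460 + √2*√(-12) = 300*(1/460) + √2*(2*I*√3) = 15/23 + 2*I*√6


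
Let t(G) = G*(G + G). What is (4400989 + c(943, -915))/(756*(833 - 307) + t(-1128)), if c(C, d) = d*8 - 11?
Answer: 2196829/1471212 ≈ 1.4932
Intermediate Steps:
t(G) = 2*G**2 (t(G) = G*(2*G) = 2*G**2)
c(C, d) = -11 + 8*d (c(C, d) = 8*d - 11 = -11 + 8*d)
(4400989 + c(943, -915))/(756*(833 - 307) + t(-1128)) = (4400989 + (-11 + 8*(-915)))/(756*(833 - 307) + 2*(-1128)**2) = (4400989 + (-11 - 7320))/(756*526 + 2*1272384) = (4400989 - 7331)/(397656 + 2544768) = 4393658/2942424 = 4393658*(1/2942424) = 2196829/1471212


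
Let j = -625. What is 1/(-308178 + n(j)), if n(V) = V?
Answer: -1/308803 ≈ -3.2383e-6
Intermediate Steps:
1/(-308178 + n(j)) = 1/(-308178 - 625) = 1/(-308803) = -1/308803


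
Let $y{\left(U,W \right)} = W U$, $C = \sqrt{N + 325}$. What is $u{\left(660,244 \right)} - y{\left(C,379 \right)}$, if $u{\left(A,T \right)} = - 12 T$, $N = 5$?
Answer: $-2928 - 379 \sqrt{330} \approx -9812.9$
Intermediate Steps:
$C = \sqrt{330}$ ($C = \sqrt{5 + 325} = \sqrt{330} \approx 18.166$)
$y{\left(U,W \right)} = U W$
$u{\left(660,244 \right)} - y{\left(C,379 \right)} = \left(-12\right) 244 - \sqrt{330} \cdot 379 = -2928 - 379 \sqrt{330}$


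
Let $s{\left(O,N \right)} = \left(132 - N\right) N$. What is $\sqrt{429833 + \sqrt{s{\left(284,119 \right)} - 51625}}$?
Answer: $\sqrt{429833 + 7 i \sqrt{1022}} \approx 655.62 + 0.171 i$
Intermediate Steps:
$s{\left(O,N \right)} = N \left(132 - N\right)$
$\sqrt{429833 + \sqrt{s{\left(284,119 \right)} - 51625}} = \sqrt{429833 + \sqrt{119 \left(132 - 119\right) - 51625}} = \sqrt{429833 + \sqrt{119 \cdot 13 - 51625}} = \sqrt{429833 + \sqrt{1547 - 51625}} = \sqrt{429833 + \sqrt{-50078}} = \sqrt{429833 + 7 i \sqrt{1022}}$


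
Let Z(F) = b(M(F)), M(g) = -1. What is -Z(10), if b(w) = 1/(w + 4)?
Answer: -⅓ ≈ -0.33333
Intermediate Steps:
b(w) = 1/(4 + w)
Z(F) = ⅓ (Z(F) = 1/(4 - 1) = 1/3 = ⅓)
-Z(10) = -1*⅓ = -⅓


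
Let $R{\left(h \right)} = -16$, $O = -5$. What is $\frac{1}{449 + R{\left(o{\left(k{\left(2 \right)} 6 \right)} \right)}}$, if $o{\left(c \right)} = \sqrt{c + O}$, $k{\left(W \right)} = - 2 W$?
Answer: $\frac{1}{433} \approx 0.0023095$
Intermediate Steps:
$o{\left(c \right)} = \sqrt{-5 + c}$ ($o{\left(c \right)} = \sqrt{c - 5} = \sqrt{-5 + c}$)
$\frac{1}{449 + R{\left(o{\left(k{\left(2 \right)} 6 \right)} \right)}} = \frac{1}{449 - 16} = \frac{1}{433}$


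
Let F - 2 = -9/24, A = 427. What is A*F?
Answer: 5551/8 ≈ 693.88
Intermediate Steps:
F = 13/8 (F = 2 - 9/24 = 2 - 9*1/24 = 2 - 3/8 = 13/8 ≈ 1.6250)
A*F = 427*(13/8) = 5551/8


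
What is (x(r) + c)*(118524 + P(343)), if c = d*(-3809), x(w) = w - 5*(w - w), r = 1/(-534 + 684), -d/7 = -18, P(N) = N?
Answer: -8557247097833/150 ≈ -5.7048e+10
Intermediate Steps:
d = 126 (d = -7*(-18) = 126)
r = 1/150 ≈ 0.0066667
x(w) = w (x(w) = w - 5*0 = w + 0 = w)
c = -479934 (c = 126*(-3809) = -479934)
(x(r) + c)*(118524 + P(343)) = (1/150 - 479934)*(118524 + 343) = -71990099/150*118867 = -8557247097833/150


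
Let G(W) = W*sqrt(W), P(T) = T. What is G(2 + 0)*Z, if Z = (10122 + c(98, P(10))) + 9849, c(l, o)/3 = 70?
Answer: 40362*sqrt(2) ≈ 57081.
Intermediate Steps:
c(l, o) = 210 (c(l, o) = 3*70 = 210)
G(W) = W**(3/2)
Z = 20181 (Z = (10122 + 210) + 9849 = 10332 + 9849 = 20181)
G(2 + 0)*Z = (2 + 0)**(3/2)*20181 = 2**(3/2)*20181 = (2*sqrt(2))*20181 = 40362*sqrt(2)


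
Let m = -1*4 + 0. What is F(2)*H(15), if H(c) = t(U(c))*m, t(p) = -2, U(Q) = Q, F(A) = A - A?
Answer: 0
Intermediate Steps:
F(A) = 0
m = -4 (m = -4 + 0 = -4)
H(c) = 8 (H(c) = -2*(-4) = 8)
F(2)*H(15) = 0*8 = 0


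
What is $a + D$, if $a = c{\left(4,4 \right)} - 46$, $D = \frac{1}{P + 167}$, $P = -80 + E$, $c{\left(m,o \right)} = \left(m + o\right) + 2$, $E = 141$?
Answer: $- \frac{8207}{228} \approx -35.996$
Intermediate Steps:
$c{\left(m,o \right)} = 2 + m + o$
$P = 61$ ($P = -80 + 141 = 61$)
$D = \frac{1}{228}$ ($D = \frac{1}{61 + 167} = \frac{1}{228} \approx 0.004386$)
$a = -36$ ($a = \left(2 + 4 + 4\right) - 46 = 10 - 46 = -36$)
$a + D = -36 + \frac{1}{228} = - \frac{8207}{228}$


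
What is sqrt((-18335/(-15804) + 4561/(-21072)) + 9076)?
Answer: sqrt(251901744047)/5268 ≈ 95.273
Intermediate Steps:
sqrt((-18335/(-15804) + 4561/(-21072)) + 9076) = sqrt((-18335*(-1/15804) + 4561*(-1/21072)) + 9076) = sqrt((18335/15804 - 4561/21072) + 9076) = sqrt(59657/63216 + 9076) = sqrt(573808073/63216) = sqrt(251901744047)/5268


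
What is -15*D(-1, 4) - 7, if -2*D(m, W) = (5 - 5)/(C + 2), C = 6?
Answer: -7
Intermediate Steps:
D(m, W) = 0 (D(m, W) = -(5 - 5)/(2*(6 + 2)) = -0/8 = -½*0 = 0)
-15*D(-1, 4) - 7 = -15*0 - 7 = 0 - 7 = -7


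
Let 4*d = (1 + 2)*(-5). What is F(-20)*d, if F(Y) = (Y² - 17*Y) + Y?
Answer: -2700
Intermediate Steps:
F(Y) = Y² - 16*Y
d = -15/4 (d = ((1 + 2)*(-5))/4 = (3*(-5))/4 = (¼)*(-15) = -15/4 ≈ -3.7500)
F(-20)*d = -20*(-16 - 20)*(-15/4) = -20*(-36)*(-15/4) = 720*(-15/4) = -2700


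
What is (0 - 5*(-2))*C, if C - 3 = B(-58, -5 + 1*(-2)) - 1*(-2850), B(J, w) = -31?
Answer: 28220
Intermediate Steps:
C = 2822 (C = 3 + (-31 - 1*(-2850)) = 3 + (-31 + 2850) = 3 + 2819 = 2822)
(0 - 5*(-2))*C = (0 - 5*(-2))*2822 = (0 + 10)*2822 = 10*2822 = 28220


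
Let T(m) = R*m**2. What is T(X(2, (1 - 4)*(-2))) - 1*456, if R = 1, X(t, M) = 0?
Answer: -456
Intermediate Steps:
T(m) = m**2 (T(m) = 1*m**2 = m**2)
T(X(2, (1 - 4)*(-2))) - 1*456 = 0**2 - 1*456 = 0 - 456 = -456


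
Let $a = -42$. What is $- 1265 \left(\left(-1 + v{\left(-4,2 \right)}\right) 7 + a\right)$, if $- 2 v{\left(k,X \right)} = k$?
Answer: $44275$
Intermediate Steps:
$v{\left(k,X \right)} = - \frac{k}{2}$
$- 1265 \left(\left(-1 + v{\left(-4,2 \right)}\right) 7 + a\right) = - 1265 \left(\left(-1 - -2\right) 7 - 42\right) = - 1265 \left(\left(-1 + 2\right) 7 - 42\right) = - 1265 \left(1 \cdot 7 - 42\right) = - 1265 \left(7 - 42\right) = \left(-1265\right) \left(-35\right) = 44275$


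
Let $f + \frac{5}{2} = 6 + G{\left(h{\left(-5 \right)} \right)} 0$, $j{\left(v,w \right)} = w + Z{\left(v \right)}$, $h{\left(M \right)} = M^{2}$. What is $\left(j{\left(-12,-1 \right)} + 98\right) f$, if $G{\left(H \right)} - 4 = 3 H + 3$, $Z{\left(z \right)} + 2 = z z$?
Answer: $\frac{1673}{2} \approx 836.5$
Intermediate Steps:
$Z{\left(z \right)} = -2 + z^{2}$ ($Z{\left(z \right)} = -2 + z z = -2 + z^{2}$)
$G{\left(H \right)} = 7 + 3 H$ ($G{\left(H \right)} = 4 + \left(3 H + 3\right) = 4 + \left(3 + 3 H\right) = 7 + 3 H$)
$j{\left(v,w \right)} = -2 + w + v^{2}$ ($j{\left(v,w \right)} = w + \left(-2 + v^{2}\right) = -2 + w + v^{2}$)
$f = \frac{7}{2}$ ($f = - \frac{5}{2} + \left(6 + \left(7 + 3 \left(-5\right)^{2}\right) 0\right) = - \frac{5}{2} + \left(6 + \left(7 + 3 \cdot 25\right) 0\right) = - \frac{5}{2} + \left(6 + \left(7 + 75\right) 0\right) = - \frac{5}{2} + \left(6 + 82 \cdot 0\right) = - \frac{5}{2} + \left(6 + 0\right) = - \frac{5}{2} + 6 = \frac{7}{2} \approx 3.5$)
$\left(j{\left(-12,-1 \right)} + 98\right) f = \left(\left(-2 - 1 + \left(-12\right)^{2}\right) + 98\right) \frac{7}{2} = \left(\left(-2 - 1 + 144\right) + 98\right) \frac{7}{2} = \left(141 + 98\right) \frac{7}{2} = 239 \cdot \frac{7}{2} = \frac{1673}{2}$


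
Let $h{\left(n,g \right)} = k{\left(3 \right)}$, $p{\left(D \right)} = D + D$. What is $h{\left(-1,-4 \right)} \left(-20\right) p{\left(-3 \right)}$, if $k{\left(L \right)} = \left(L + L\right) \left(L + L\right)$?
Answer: $4320$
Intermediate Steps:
$p{\left(D \right)} = 2 D$
$k{\left(L \right)} = 4 L^{2}$ ($k{\left(L \right)} = 2 L 2 L = 4 L^{2}$)
$h{\left(n,g \right)} = 36$ ($h{\left(n,g \right)} = 4 \cdot 3^{2} = 4 \cdot 9 = 36$)
$h{\left(-1,-4 \right)} \left(-20\right) p{\left(-3 \right)} = 36 \left(-20\right) 2 \left(-3\right) = \left(-720\right) \left(-6\right) = 4320$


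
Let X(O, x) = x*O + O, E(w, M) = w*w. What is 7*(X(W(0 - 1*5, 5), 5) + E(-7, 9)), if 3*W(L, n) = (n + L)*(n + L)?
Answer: 343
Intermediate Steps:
W(L, n) = (L + n)²/3 (W(L, n) = ((n + L)*(n + L))/3 = ((L + n)*(L + n))/3 = (L + n)²/3)
E(w, M) = w²
X(O, x) = O + O*x (X(O, x) = O*x + O = O + O*x)
7*(X(W(0 - 1*5, 5), 5) + E(-7, 9)) = 7*((((0 - 1*5) + 5)²/3)*(1 + 5) + (-7)²) = 7*((((0 - 5) + 5)²/3)*6 + 49) = 7*(((-5 + 5)²/3)*6 + 49) = 7*(((⅓)*0²)*6 + 49) = 7*(((⅓)*0)*6 + 49) = 7*(0*6 + 49) = 7*(0 + 49) = 7*49 = 343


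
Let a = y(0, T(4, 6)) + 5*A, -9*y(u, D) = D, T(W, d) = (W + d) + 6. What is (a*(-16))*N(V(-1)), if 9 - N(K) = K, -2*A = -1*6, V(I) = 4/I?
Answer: -24752/9 ≈ -2750.2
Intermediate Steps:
T(W, d) = 6 + W + d
A = 3 (A = -(-1)*6/2 = -1/2*(-6) = 3)
y(u, D) = -D/9
N(K) = 9 - K
a = 119/9 (a = -(6 + 4 + 6)/9 + 5*3 = -1/9*16 + 15 = -16/9 + 15 = 119/9 ≈ 13.222)
(a*(-16))*N(V(-1)) = ((119/9)*(-16))*(9 - 4/(-1)) = -1904*(9 - 4*(-1))/9 = -1904*(9 - 1*(-4))/9 = -1904*(9 + 4)/9 = -1904/9*13 = -24752/9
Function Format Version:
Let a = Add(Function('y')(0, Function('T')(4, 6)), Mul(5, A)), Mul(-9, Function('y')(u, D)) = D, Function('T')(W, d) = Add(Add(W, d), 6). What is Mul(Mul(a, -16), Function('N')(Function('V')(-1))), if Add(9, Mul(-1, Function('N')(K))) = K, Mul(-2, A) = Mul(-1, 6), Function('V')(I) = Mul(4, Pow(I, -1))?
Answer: Rational(-24752, 9) ≈ -2750.2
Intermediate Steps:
Function('T')(W, d) = Add(6, W, d)
A = 3 (A = Mul(Rational(-1, 2), Mul(-1, 6)) = Mul(Rational(-1, 2), -6) = 3)
Function('y')(u, D) = Mul(Rational(-1, 9), D)
Function('N')(K) = Add(9, Mul(-1, K))
a = Rational(119, 9) (a = Add(Mul(Rational(-1, 9), Add(6, 4, 6)), Mul(5, 3)) = Add(Mul(Rational(-1, 9), 16), 15) = Add(Rational(-16, 9), 15) = Rational(119, 9) ≈ 13.222)
Mul(Mul(a, -16), Function('N')(Function('V')(-1))) = Mul(Mul(Rational(119, 9), -16), Add(9, Mul(-1, Mul(4, Pow(-1, -1))))) = Mul(Rational(-1904, 9), Add(9, Mul(-1, Mul(4, -1)))) = Mul(Rational(-1904, 9), Add(9, Mul(-1, -4))) = Mul(Rational(-1904, 9), Add(9, 4)) = Mul(Rational(-1904, 9), 13) = Rational(-24752, 9)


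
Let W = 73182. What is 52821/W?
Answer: 17607/24394 ≈ 0.72178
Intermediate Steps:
52821/W = 52821/73182 = 52821*(1/73182) = 17607/24394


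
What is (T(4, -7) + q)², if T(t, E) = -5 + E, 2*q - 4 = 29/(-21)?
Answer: 201601/1764 ≈ 114.29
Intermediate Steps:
q = 55/42 (q = 2 + (29/(-21))/2 = 2 + (29*(-1/21))/2 = 2 + (½)*(-29/21) = 2 - 29/42 = 55/42 ≈ 1.3095)
(T(4, -7) + q)² = ((-5 - 7) + 55/42)² = (-12 + 55/42)² = (-449/42)² = 201601/1764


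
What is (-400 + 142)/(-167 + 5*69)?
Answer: -129/89 ≈ -1.4494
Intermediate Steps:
(-400 + 142)/(-167 + 5*69) = -258/(-167 + 345) = -258/178 = -258*1/178 = -129/89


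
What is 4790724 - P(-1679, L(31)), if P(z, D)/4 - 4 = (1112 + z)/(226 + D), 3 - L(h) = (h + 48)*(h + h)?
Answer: 3195401912/667 ≈ 4.7907e+6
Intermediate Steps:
L(h) = 3 - 2*h*(48 + h) (L(h) = 3 - (h + 48)*(h + h) = 3 - (48 + h)*2*h = 3 - 2*h*(48 + h))
P(z, D) = 16 + 4*(1112 + z)/(226 + D) (P(z, D) = 16 + 4*((1112 + z)/(226 + D)) = 16 + 4*(1112 + z)/(226 + D))
4790724 - P(-1679, L(31)) = 4790724 - 4*(2016 - 1679 + 4*(3 - 96*31 - 2*31**2))/(226 + (3 - 96*31 - 2*31**2)) = 4790724 - 4*(2016 - 1679 + 4*(3 - 2976 - 2*961))/(226 + (3 - 2976 - 2*961)) = 4790724 - 4*(2016 - 1679 + 4*(3 - 2976 - 1922))/(226 + (3 - 2976 - 1922)) = 4790724 - 4*(2016 - 1679 + 4*(-4895))/(226 - 4895) = 4790724 - 4*(2016 - 1679 - 19580)/(-4669) = 4790724 - 4*(-1)*(-19243)/4669 = 4790724 - 1*10996/667 = 4790724 - 10996/667 = 3195401912/667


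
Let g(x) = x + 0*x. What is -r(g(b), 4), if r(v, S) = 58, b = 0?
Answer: -58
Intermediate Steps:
g(x) = x (g(x) = x + 0 = x)
-r(g(b), 4) = -1*58 = -58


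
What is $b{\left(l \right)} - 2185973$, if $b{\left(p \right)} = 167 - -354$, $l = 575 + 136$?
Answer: $-2185452$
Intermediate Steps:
$l = 711$
$b{\left(p \right)} = 521$ ($b{\left(p \right)} = 167 + 354 = 521$)
$b{\left(l \right)} - 2185973 = 521 - 2185973 = -2185452$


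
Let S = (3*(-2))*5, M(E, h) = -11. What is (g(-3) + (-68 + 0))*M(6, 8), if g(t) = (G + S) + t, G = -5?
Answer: 1166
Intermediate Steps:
S = -30 (S = -6*5 = -30)
g(t) = -35 + t (g(t) = (-5 - 30) + t = -35 + t)
(g(-3) + (-68 + 0))*M(6, 8) = ((-35 - 3) + (-68 + 0))*(-11) = (-38 - 68)*(-11) = -106*(-11) = 1166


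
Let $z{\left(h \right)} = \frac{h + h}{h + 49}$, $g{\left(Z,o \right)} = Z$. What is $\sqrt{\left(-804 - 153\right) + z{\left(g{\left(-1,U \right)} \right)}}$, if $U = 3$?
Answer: $\frac{i \sqrt{137814}}{12} \approx 30.936 i$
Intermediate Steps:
$z{\left(h \right)} = \frac{2 h}{49 + h}$
$\sqrt{\left(-804 - 153\right) + z{\left(g{\left(-1,U \right)} \right)}} = \sqrt{\left(-804 - 153\right) + 2 \left(-1\right) \frac{1}{49 - 1}} = \sqrt{-957 + 2 \left(-1\right) \frac{1}{48}} = \sqrt{-957 - \frac{1}{24}} = \sqrt{- \frac{22969}{24}} = \frac{i \sqrt{137814}}{12}$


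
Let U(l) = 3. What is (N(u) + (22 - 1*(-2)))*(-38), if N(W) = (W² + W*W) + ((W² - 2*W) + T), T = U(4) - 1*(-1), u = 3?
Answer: -1862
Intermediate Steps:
T = 4 (T = 3 - 1*(-1) = 3 + 1 = 4)
N(W) = 4 - 2*W + 3*W² (N(W) = (W² + W*W) + ((W² - 2*W) + 4) = (W² + W²) + (4 + W² - 2*W) = 2*W² + (4 + W² - 2*W) = 4 - 2*W + 3*W²)
(N(u) + (22 - 1*(-2)))*(-38) = ((4 - 2*3 + 3*3²) + (22 - 1*(-2)))*(-38) = ((4 - 6 + 3*9) + (22 + 2))*(-38) = ((4 - 6 + 27) + 24)*(-38) = (25 + 24)*(-38) = 49*(-38) = -1862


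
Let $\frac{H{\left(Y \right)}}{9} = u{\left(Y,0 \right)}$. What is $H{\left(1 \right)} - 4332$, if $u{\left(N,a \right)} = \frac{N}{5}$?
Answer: $- \frac{21651}{5} \approx -4330.2$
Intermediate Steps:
$u{\left(N,a \right)} = \frac{N}{5}$ ($u{\left(N,a \right)} = N \frac{1}{5} = \frac{N}{5}$)
$H{\left(Y \right)} = \frac{9 Y}{5}$ ($H{\left(Y \right)} = 9 \frac{Y}{5} = \frac{9 Y}{5}$)
$H{\left(1 \right)} - 4332 = \frac{9}{5} \cdot 1 - 4332 = \frac{9}{5} - 4332 = - \frac{21651}{5}$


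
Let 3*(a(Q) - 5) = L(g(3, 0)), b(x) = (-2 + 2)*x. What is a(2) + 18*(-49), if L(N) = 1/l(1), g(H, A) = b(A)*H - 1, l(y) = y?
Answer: -2630/3 ≈ -876.67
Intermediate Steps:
b(x) = 0 (b(x) = 0*x = 0)
g(H, A) = -1 (g(H, A) = 0*H - 1 = 0 - 1 = -1)
L(N) = 1 (L(N) = 1/1 = 1)
a(Q) = 16/3 (a(Q) = 5 + (1/3)*1 = 5 + 1/3 = 16/3)
a(2) + 18*(-49) = 16/3 + 18*(-49) = 16/3 - 882 = -2630/3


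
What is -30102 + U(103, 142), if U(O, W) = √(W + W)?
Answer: -30102 + 2*√71 ≈ -30085.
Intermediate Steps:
U(O, W) = √2*√W (U(O, W) = √(2*W) = √2*√W)
-30102 + U(103, 142) = -30102 + √2*√142 = -30102 + 2*√71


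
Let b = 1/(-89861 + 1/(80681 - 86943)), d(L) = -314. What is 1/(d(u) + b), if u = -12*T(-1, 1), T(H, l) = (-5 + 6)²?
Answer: -562709583/176690815324 ≈ -0.0031847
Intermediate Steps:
T(H, l) = 1 (T(H, l) = 1² = 1)
u = -12 (u = -12*1 = -12)
b = -6262/562709583 (b = 1/(-89861 + 1/(-6262)) = 1/(-89861 - 1/6262) = 1/(-562709583/6262) = -6262/562709583 ≈ -1.1128e-5)
1/(d(u) + b) = 1/(-314 - 6262/562709583) = 1/(-176690815324/562709583) = -562709583/176690815324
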